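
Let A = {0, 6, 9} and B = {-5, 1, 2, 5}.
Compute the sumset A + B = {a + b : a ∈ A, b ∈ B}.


A + B = {a + b : a ∈ A, b ∈ B}.
Enumerate all |A|·|B| = 3·4 = 12 pairs (a, b) and collect distinct sums.
a = 0: 0+-5=-5, 0+1=1, 0+2=2, 0+5=5
a = 6: 6+-5=1, 6+1=7, 6+2=8, 6+5=11
a = 9: 9+-5=4, 9+1=10, 9+2=11, 9+5=14
Collecting distinct sums: A + B = {-5, 1, 2, 4, 5, 7, 8, 10, 11, 14}
|A + B| = 10

A + B = {-5, 1, 2, 4, 5, 7, 8, 10, 11, 14}


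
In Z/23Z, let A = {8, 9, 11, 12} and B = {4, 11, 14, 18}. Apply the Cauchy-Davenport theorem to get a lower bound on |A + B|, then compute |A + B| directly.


Cauchy-Davenport: |A + B| ≥ min(p, |A| + |B| - 1) for A, B nonempty in Z/pZ.
|A| = 4, |B| = 4, p = 23.
CD lower bound = min(23, 4 + 4 - 1) = min(23, 7) = 7.
Compute A + B mod 23 directly:
a = 8: 8+4=12, 8+11=19, 8+14=22, 8+18=3
a = 9: 9+4=13, 9+11=20, 9+14=0, 9+18=4
a = 11: 11+4=15, 11+11=22, 11+14=2, 11+18=6
a = 12: 12+4=16, 12+11=0, 12+14=3, 12+18=7
A + B = {0, 2, 3, 4, 6, 7, 12, 13, 15, 16, 19, 20, 22}, so |A + B| = 13.
Verify: 13 ≥ 7? Yes ✓.

CD lower bound = 7, actual |A + B| = 13.


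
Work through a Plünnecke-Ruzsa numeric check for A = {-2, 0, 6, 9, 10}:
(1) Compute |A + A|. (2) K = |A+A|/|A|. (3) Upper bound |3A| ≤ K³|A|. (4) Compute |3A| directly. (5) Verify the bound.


|A| = 5.
Step 1: Compute A + A by enumerating all 25 pairs.
A + A = {-4, -2, 0, 4, 6, 7, 8, 9, 10, 12, 15, 16, 18, 19, 20}, so |A + A| = 15.
Step 2: Doubling constant K = |A + A|/|A| = 15/5 = 15/5 ≈ 3.0000.
Step 3: Plünnecke-Ruzsa gives |3A| ≤ K³·|A| = (3.0000)³ · 5 ≈ 135.0000.
Step 4: Compute 3A = A + A + A directly by enumerating all triples (a,b,c) ∈ A³; |3A| = 30.
Step 5: Check 30 ≤ 135.0000? Yes ✓.

K = 15/5, Plünnecke-Ruzsa bound K³|A| ≈ 135.0000, |3A| = 30, inequality holds.


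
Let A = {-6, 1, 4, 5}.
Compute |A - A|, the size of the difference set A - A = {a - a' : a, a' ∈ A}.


A - A = {a - a' : a, a' ∈ A}; |A| = 4.
Bounds: 2|A|-1 ≤ |A - A| ≤ |A|² - |A| + 1, i.e. 7 ≤ |A - A| ≤ 13.
Note: 0 ∈ A - A always (from a - a). The set is symmetric: if d ∈ A - A then -d ∈ A - A.
Enumerate nonzero differences d = a - a' with a > a' (then include -d):
Positive differences: {1, 3, 4, 7, 10, 11}
Full difference set: {0} ∪ (positive diffs) ∪ (negative diffs).
|A - A| = 1 + 2·6 = 13 (matches direct enumeration: 13).

|A - A| = 13


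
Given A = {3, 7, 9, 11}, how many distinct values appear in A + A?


A + A = {a + a' : a, a' ∈ A}; |A| = 4.
General bounds: 2|A| - 1 ≤ |A + A| ≤ |A|(|A|+1)/2, i.e. 7 ≤ |A + A| ≤ 10.
Lower bound 2|A|-1 is attained iff A is an arithmetic progression.
Enumerate sums a + a' for a ≤ a' (symmetric, so this suffices):
a = 3: 3+3=6, 3+7=10, 3+9=12, 3+11=14
a = 7: 7+7=14, 7+9=16, 7+11=18
a = 9: 9+9=18, 9+11=20
a = 11: 11+11=22
Distinct sums: {6, 10, 12, 14, 16, 18, 20, 22}
|A + A| = 8

|A + A| = 8


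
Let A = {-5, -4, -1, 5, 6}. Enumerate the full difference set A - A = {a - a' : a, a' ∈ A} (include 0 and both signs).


A - A = {a - a' : a, a' ∈ A}.
Compute a - a' for each ordered pair (a, a'):
a = -5: -5--5=0, -5--4=-1, -5--1=-4, -5-5=-10, -5-6=-11
a = -4: -4--5=1, -4--4=0, -4--1=-3, -4-5=-9, -4-6=-10
a = -1: -1--5=4, -1--4=3, -1--1=0, -1-5=-6, -1-6=-7
a = 5: 5--5=10, 5--4=9, 5--1=6, 5-5=0, 5-6=-1
a = 6: 6--5=11, 6--4=10, 6--1=7, 6-5=1, 6-6=0
Collecting distinct values (and noting 0 appears from a-a):
A - A = {-11, -10, -9, -7, -6, -4, -3, -1, 0, 1, 3, 4, 6, 7, 9, 10, 11}
|A - A| = 17

A - A = {-11, -10, -9, -7, -6, -4, -3, -1, 0, 1, 3, 4, 6, 7, 9, 10, 11}


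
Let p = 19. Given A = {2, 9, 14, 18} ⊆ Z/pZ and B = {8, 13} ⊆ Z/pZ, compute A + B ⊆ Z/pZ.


Work in Z/19Z: reduce every sum a + b modulo 19.
Enumerate all 8 pairs:
a = 2: 2+8=10, 2+13=15
a = 9: 9+8=17, 9+13=3
a = 14: 14+8=3, 14+13=8
a = 18: 18+8=7, 18+13=12
Distinct residues collected: {3, 7, 8, 10, 12, 15, 17}
|A + B| = 7 (out of 19 total residues).

A + B = {3, 7, 8, 10, 12, 15, 17}


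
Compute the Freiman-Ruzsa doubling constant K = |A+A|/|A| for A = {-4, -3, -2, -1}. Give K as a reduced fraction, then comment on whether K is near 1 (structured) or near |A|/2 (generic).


|A| = 4.
Compute A + A by enumerating all 16 pairs.
A + A = {-8, -7, -6, -5, -4, -3, -2}, so |A + A| = 7.
K = |A + A| / |A| = 7/4 (already in lowest terms) ≈ 1.7500.
Reference: AP of size 4 gives K = 7/4 ≈ 1.7500; a fully generic set of size 4 gives K ≈ 2.5000.

|A| = 4, |A + A| = 7, K = 7/4.


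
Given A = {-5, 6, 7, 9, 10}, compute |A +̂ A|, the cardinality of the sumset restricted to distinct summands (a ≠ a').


Restricted sumset: A +̂ A = {a + a' : a ∈ A, a' ∈ A, a ≠ a'}.
Equivalently, take A + A and drop any sum 2a that is achievable ONLY as a + a for a ∈ A (i.e. sums representable only with equal summands).
Enumerate pairs (a, a') with a < a' (symmetric, so each unordered pair gives one sum; this covers all a ≠ a'):
  -5 + 6 = 1
  -5 + 7 = 2
  -5 + 9 = 4
  -5 + 10 = 5
  6 + 7 = 13
  6 + 9 = 15
  6 + 10 = 16
  7 + 9 = 16
  7 + 10 = 17
  9 + 10 = 19
Collected distinct sums: {1, 2, 4, 5, 13, 15, 16, 17, 19}
|A +̂ A| = 9
(Reference bound: |A +̂ A| ≥ 2|A| - 3 for |A| ≥ 2, with |A| = 5 giving ≥ 7.)

|A +̂ A| = 9


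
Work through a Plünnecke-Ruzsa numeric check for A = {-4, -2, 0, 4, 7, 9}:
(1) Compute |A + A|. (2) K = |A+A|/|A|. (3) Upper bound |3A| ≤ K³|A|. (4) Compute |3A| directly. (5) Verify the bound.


|A| = 6.
Step 1: Compute A + A by enumerating all 36 pairs.
A + A = {-8, -6, -4, -2, 0, 2, 3, 4, 5, 7, 8, 9, 11, 13, 14, 16, 18}, so |A + A| = 17.
Step 2: Doubling constant K = |A + A|/|A| = 17/6 = 17/6 ≈ 2.8333.
Step 3: Plünnecke-Ruzsa gives |3A| ≤ K³·|A| = (2.8333)³ · 6 ≈ 136.4722.
Step 4: Compute 3A = A + A + A directly by enumerating all triples (a,b,c) ∈ A³; |3A| = 32.
Step 5: Check 32 ≤ 136.4722? Yes ✓.

K = 17/6, Plünnecke-Ruzsa bound K³|A| ≈ 136.4722, |3A| = 32, inequality holds.


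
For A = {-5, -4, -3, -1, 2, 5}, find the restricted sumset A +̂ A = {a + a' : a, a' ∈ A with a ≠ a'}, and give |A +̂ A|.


Restricted sumset: A +̂ A = {a + a' : a ∈ A, a' ∈ A, a ≠ a'}.
Equivalently, take A + A and drop any sum 2a that is achievable ONLY as a + a for a ∈ A (i.e. sums representable only with equal summands).
Enumerate pairs (a, a') with a < a' (symmetric, so each unordered pair gives one sum; this covers all a ≠ a'):
  -5 + -4 = -9
  -5 + -3 = -8
  -5 + -1 = -6
  -5 + 2 = -3
  -5 + 5 = 0
  -4 + -3 = -7
  -4 + -1 = -5
  -4 + 2 = -2
  -4 + 5 = 1
  -3 + -1 = -4
  -3 + 2 = -1
  -3 + 5 = 2
  -1 + 2 = 1
  -1 + 5 = 4
  2 + 5 = 7
Collected distinct sums: {-9, -8, -7, -6, -5, -4, -3, -2, -1, 0, 1, 2, 4, 7}
|A +̂ A| = 14
(Reference bound: |A +̂ A| ≥ 2|A| - 3 for |A| ≥ 2, with |A| = 6 giving ≥ 9.)

|A +̂ A| = 14


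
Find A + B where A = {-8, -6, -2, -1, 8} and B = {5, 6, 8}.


A + B = {a + b : a ∈ A, b ∈ B}.
Enumerate all |A|·|B| = 5·3 = 15 pairs (a, b) and collect distinct sums.
a = -8: -8+5=-3, -8+6=-2, -8+8=0
a = -6: -6+5=-1, -6+6=0, -6+8=2
a = -2: -2+5=3, -2+6=4, -2+8=6
a = -1: -1+5=4, -1+6=5, -1+8=7
a = 8: 8+5=13, 8+6=14, 8+8=16
Collecting distinct sums: A + B = {-3, -2, -1, 0, 2, 3, 4, 5, 6, 7, 13, 14, 16}
|A + B| = 13

A + B = {-3, -2, -1, 0, 2, 3, 4, 5, 6, 7, 13, 14, 16}


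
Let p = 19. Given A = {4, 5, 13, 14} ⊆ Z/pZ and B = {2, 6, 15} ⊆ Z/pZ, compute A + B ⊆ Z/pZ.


Work in Z/19Z: reduce every sum a + b modulo 19.
Enumerate all 12 pairs:
a = 4: 4+2=6, 4+6=10, 4+15=0
a = 5: 5+2=7, 5+6=11, 5+15=1
a = 13: 13+2=15, 13+6=0, 13+15=9
a = 14: 14+2=16, 14+6=1, 14+15=10
Distinct residues collected: {0, 1, 6, 7, 9, 10, 11, 15, 16}
|A + B| = 9 (out of 19 total residues).

A + B = {0, 1, 6, 7, 9, 10, 11, 15, 16}


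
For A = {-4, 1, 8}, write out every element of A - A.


A - A = {a - a' : a, a' ∈ A}.
Compute a - a' for each ordered pair (a, a'):
a = -4: -4--4=0, -4-1=-5, -4-8=-12
a = 1: 1--4=5, 1-1=0, 1-8=-7
a = 8: 8--4=12, 8-1=7, 8-8=0
Collecting distinct values (and noting 0 appears from a-a):
A - A = {-12, -7, -5, 0, 5, 7, 12}
|A - A| = 7

A - A = {-12, -7, -5, 0, 5, 7, 12}


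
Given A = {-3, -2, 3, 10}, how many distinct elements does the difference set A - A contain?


A - A = {a - a' : a, a' ∈ A}; |A| = 4.
Bounds: 2|A|-1 ≤ |A - A| ≤ |A|² - |A| + 1, i.e. 7 ≤ |A - A| ≤ 13.
Note: 0 ∈ A - A always (from a - a). The set is symmetric: if d ∈ A - A then -d ∈ A - A.
Enumerate nonzero differences d = a - a' with a > a' (then include -d):
Positive differences: {1, 5, 6, 7, 12, 13}
Full difference set: {0} ∪ (positive diffs) ∪ (negative diffs).
|A - A| = 1 + 2·6 = 13 (matches direct enumeration: 13).

|A - A| = 13


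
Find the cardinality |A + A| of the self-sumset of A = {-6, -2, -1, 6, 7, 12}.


A + A = {a + a' : a, a' ∈ A}; |A| = 6.
General bounds: 2|A| - 1 ≤ |A + A| ≤ |A|(|A|+1)/2, i.e. 11 ≤ |A + A| ≤ 21.
Lower bound 2|A|-1 is attained iff A is an arithmetic progression.
Enumerate sums a + a' for a ≤ a' (symmetric, so this suffices):
a = -6: -6+-6=-12, -6+-2=-8, -6+-1=-7, -6+6=0, -6+7=1, -6+12=6
a = -2: -2+-2=-4, -2+-1=-3, -2+6=4, -2+7=5, -2+12=10
a = -1: -1+-1=-2, -1+6=5, -1+7=6, -1+12=11
a = 6: 6+6=12, 6+7=13, 6+12=18
a = 7: 7+7=14, 7+12=19
a = 12: 12+12=24
Distinct sums: {-12, -8, -7, -4, -3, -2, 0, 1, 4, 5, 6, 10, 11, 12, 13, 14, 18, 19, 24}
|A + A| = 19

|A + A| = 19


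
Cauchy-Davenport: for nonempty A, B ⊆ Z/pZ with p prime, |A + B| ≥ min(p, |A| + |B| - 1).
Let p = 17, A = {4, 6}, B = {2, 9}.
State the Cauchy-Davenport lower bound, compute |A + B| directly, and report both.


Cauchy-Davenport: |A + B| ≥ min(p, |A| + |B| - 1) for A, B nonempty in Z/pZ.
|A| = 2, |B| = 2, p = 17.
CD lower bound = min(17, 2 + 2 - 1) = min(17, 3) = 3.
Compute A + B mod 17 directly:
a = 4: 4+2=6, 4+9=13
a = 6: 6+2=8, 6+9=15
A + B = {6, 8, 13, 15}, so |A + B| = 4.
Verify: 4 ≥ 3? Yes ✓.

CD lower bound = 3, actual |A + B| = 4.


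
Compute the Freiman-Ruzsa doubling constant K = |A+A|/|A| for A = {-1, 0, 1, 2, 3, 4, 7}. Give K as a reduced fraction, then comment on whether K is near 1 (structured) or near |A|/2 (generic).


|A| = 7.
Compute A + A by enumerating all 49 pairs.
A + A = {-2, -1, 0, 1, 2, 3, 4, 5, 6, 7, 8, 9, 10, 11, 14}, so |A + A| = 15.
K = |A + A| / |A| = 15/7 (already in lowest terms) ≈ 2.1429.
Reference: AP of size 7 gives K = 13/7 ≈ 1.8571; a fully generic set of size 7 gives K ≈ 4.0000.

|A| = 7, |A + A| = 15, K = 15/7.


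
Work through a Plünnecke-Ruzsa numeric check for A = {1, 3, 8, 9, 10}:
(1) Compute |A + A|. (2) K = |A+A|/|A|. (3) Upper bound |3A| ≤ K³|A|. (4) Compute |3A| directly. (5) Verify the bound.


|A| = 5.
Step 1: Compute A + A by enumerating all 25 pairs.
A + A = {2, 4, 6, 9, 10, 11, 12, 13, 16, 17, 18, 19, 20}, so |A + A| = 13.
Step 2: Doubling constant K = |A + A|/|A| = 13/5 = 13/5 ≈ 2.6000.
Step 3: Plünnecke-Ruzsa gives |3A| ≤ K³·|A| = (2.6000)³ · 5 ≈ 87.8800.
Step 4: Compute 3A = A + A + A directly by enumerating all triples (a,b,c) ∈ A³; |3A| = 25.
Step 5: Check 25 ≤ 87.8800? Yes ✓.

K = 13/5, Plünnecke-Ruzsa bound K³|A| ≈ 87.8800, |3A| = 25, inequality holds.


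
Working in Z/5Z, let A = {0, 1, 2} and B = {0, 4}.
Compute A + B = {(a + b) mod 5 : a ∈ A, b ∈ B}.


Work in Z/5Z: reduce every sum a + b modulo 5.
Enumerate all 6 pairs:
a = 0: 0+0=0, 0+4=4
a = 1: 1+0=1, 1+4=0
a = 2: 2+0=2, 2+4=1
Distinct residues collected: {0, 1, 2, 4}
|A + B| = 4 (out of 5 total residues).

A + B = {0, 1, 2, 4}


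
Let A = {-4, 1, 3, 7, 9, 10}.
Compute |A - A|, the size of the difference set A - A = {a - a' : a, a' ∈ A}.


A - A = {a - a' : a, a' ∈ A}; |A| = 6.
Bounds: 2|A|-1 ≤ |A - A| ≤ |A|² - |A| + 1, i.e. 11 ≤ |A - A| ≤ 31.
Note: 0 ∈ A - A always (from a - a). The set is symmetric: if d ∈ A - A then -d ∈ A - A.
Enumerate nonzero differences d = a - a' with a > a' (then include -d):
Positive differences: {1, 2, 3, 4, 5, 6, 7, 8, 9, 11, 13, 14}
Full difference set: {0} ∪ (positive diffs) ∪ (negative diffs).
|A - A| = 1 + 2·12 = 25 (matches direct enumeration: 25).

|A - A| = 25


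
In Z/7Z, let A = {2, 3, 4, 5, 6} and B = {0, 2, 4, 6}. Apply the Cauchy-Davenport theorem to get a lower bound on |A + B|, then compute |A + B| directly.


Cauchy-Davenport: |A + B| ≥ min(p, |A| + |B| - 1) for A, B nonempty in Z/pZ.
|A| = 5, |B| = 4, p = 7.
CD lower bound = min(7, 5 + 4 - 1) = min(7, 8) = 7.
Compute A + B mod 7 directly:
a = 2: 2+0=2, 2+2=4, 2+4=6, 2+6=1
a = 3: 3+0=3, 3+2=5, 3+4=0, 3+6=2
a = 4: 4+0=4, 4+2=6, 4+4=1, 4+6=3
a = 5: 5+0=5, 5+2=0, 5+4=2, 5+6=4
a = 6: 6+0=6, 6+2=1, 6+4=3, 6+6=5
A + B = {0, 1, 2, 3, 4, 5, 6}, so |A + B| = 7.
Verify: 7 ≥ 7? Yes ✓.

CD lower bound = 7, actual |A + B| = 7.


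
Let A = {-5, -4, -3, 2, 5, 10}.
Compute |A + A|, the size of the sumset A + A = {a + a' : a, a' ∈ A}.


A + A = {a + a' : a, a' ∈ A}; |A| = 6.
General bounds: 2|A| - 1 ≤ |A + A| ≤ |A|(|A|+1)/2, i.e. 11 ≤ |A + A| ≤ 21.
Lower bound 2|A|-1 is attained iff A is an arithmetic progression.
Enumerate sums a + a' for a ≤ a' (symmetric, so this suffices):
a = -5: -5+-5=-10, -5+-4=-9, -5+-3=-8, -5+2=-3, -5+5=0, -5+10=5
a = -4: -4+-4=-8, -4+-3=-7, -4+2=-2, -4+5=1, -4+10=6
a = -3: -3+-3=-6, -3+2=-1, -3+5=2, -3+10=7
a = 2: 2+2=4, 2+5=7, 2+10=12
a = 5: 5+5=10, 5+10=15
a = 10: 10+10=20
Distinct sums: {-10, -9, -8, -7, -6, -3, -2, -1, 0, 1, 2, 4, 5, 6, 7, 10, 12, 15, 20}
|A + A| = 19

|A + A| = 19


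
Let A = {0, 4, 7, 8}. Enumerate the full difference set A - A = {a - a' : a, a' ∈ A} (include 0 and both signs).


A - A = {a - a' : a, a' ∈ A}.
Compute a - a' for each ordered pair (a, a'):
a = 0: 0-0=0, 0-4=-4, 0-7=-7, 0-8=-8
a = 4: 4-0=4, 4-4=0, 4-7=-3, 4-8=-4
a = 7: 7-0=7, 7-4=3, 7-7=0, 7-8=-1
a = 8: 8-0=8, 8-4=4, 8-7=1, 8-8=0
Collecting distinct values (and noting 0 appears from a-a):
A - A = {-8, -7, -4, -3, -1, 0, 1, 3, 4, 7, 8}
|A - A| = 11

A - A = {-8, -7, -4, -3, -1, 0, 1, 3, 4, 7, 8}


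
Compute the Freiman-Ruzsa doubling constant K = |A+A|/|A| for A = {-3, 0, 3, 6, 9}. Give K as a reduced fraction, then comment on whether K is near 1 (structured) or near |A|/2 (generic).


|A| = 5.
Compute A + A by enumerating all 25 pairs.
A + A = {-6, -3, 0, 3, 6, 9, 12, 15, 18}, so |A + A| = 9.
K = |A + A| / |A| = 9/5 (already in lowest terms) ≈ 1.8000.
Reference: AP of size 5 gives K = 9/5 ≈ 1.8000; a fully generic set of size 5 gives K ≈ 3.0000.

|A| = 5, |A + A| = 9, K = 9/5.


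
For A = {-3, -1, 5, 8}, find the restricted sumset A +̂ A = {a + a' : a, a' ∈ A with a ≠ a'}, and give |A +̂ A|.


Restricted sumset: A +̂ A = {a + a' : a ∈ A, a' ∈ A, a ≠ a'}.
Equivalently, take A + A and drop any sum 2a that is achievable ONLY as a + a for a ∈ A (i.e. sums representable only with equal summands).
Enumerate pairs (a, a') with a < a' (symmetric, so each unordered pair gives one sum; this covers all a ≠ a'):
  -3 + -1 = -4
  -3 + 5 = 2
  -3 + 8 = 5
  -1 + 5 = 4
  -1 + 8 = 7
  5 + 8 = 13
Collected distinct sums: {-4, 2, 4, 5, 7, 13}
|A +̂ A| = 6
(Reference bound: |A +̂ A| ≥ 2|A| - 3 for |A| ≥ 2, with |A| = 4 giving ≥ 5.)

|A +̂ A| = 6


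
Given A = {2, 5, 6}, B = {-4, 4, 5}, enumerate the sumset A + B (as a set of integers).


A + B = {a + b : a ∈ A, b ∈ B}.
Enumerate all |A|·|B| = 3·3 = 9 pairs (a, b) and collect distinct sums.
a = 2: 2+-4=-2, 2+4=6, 2+5=7
a = 5: 5+-4=1, 5+4=9, 5+5=10
a = 6: 6+-4=2, 6+4=10, 6+5=11
Collecting distinct sums: A + B = {-2, 1, 2, 6, 7, 9, 10, 11}
|A + B| = 8

A + B = {-2, 1, 2, 6, 7, 9, 10, 11}


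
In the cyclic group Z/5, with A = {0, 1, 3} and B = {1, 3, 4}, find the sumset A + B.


Work in Z/5Z: reduce every sum a + b modulo 5.
Enumerate all 9 pairs:
a = 0: 0+1=1, 0+3=3, 0+4=4
a = 1: 1+1=2, 1+3=4, 1+4=0
a = 3: 3+1=4, 3+3=1, 3+4=2
Distinct residues collected: {0, 1, 2, 3, 4}
|A + B| = 5 (out of 5 total residues).

A + B = {0, 1, 2, 3, 4}


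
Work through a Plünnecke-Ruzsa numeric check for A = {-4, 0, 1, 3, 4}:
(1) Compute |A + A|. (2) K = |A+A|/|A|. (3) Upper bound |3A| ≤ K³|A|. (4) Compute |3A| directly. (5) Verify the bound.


|A| = 5.
Step 1: Compute A + A by enumerating all 25 pairs.
A + A = {-8, -4, -3, -1, 0, 1, 2, 3, 4, 5, 6, 7, 8}, so |A + A| = 13.
Step 2: Doubling constant K = |A + A|/|A| = 13/5 = 13/5 ≈ 2.6000.
Step 3: Plünnecke-Ruzsa gives |3A| ≤ K³·|A| = (2.6000)³ · 5 ≈ 87.8800.
Step 4: Compute 3A = A + A + A directly by enumerating all triples (a,b,c) ∈ A³; |3A| = 21.
Step 5: Check 21 ≤ 87.8800? Yes ✓.

K = 13/5, Plünnecke-Ruzsa bound K³|A| ≈ 87.8800, |3A| = 21, inequality holds.


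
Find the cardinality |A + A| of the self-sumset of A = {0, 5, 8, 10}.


A + A = {a + a' : a, a' ∈ A}; |A| = 4.
General bounds: 2|A| - 1 ≤ |A + A| ≤ |A|(|A|+1)/2, i.e. 7 ≤ |A + A| ≤ 10.
Lower bound 2|A|-1 is attained iff A is an arithmetic progression.
Enumerate sums a + a' for a ≤ a' (symmetric, so this suffices):
a = 0: 0+0=0, 0+5=5, 0+8=8, 0+10=10
a = 5: 5+5=10, 5+8=13, 5+10=15
a = 8: 8+8=16, 8+10=18
a = 10: 10+10=20
Distinct sums: {0, 5, 8, 10, 13, 15, 16, 18, 20}
|A + A| = 9

|A + A| = 9


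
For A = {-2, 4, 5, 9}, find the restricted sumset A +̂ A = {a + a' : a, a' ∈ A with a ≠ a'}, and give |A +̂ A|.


Restricted sumset: A +̂ A = {a + a' : a ∈ A, a' ∈ A, a ≠ a'}.
Equivalently, take A + A and drop any sum 2a that is achievable ONLY as a + a for a ∈ A (i.e. sums representable only with equal summands).
Enumerate pairs (a, a') with a < a' (symmetric, so each unordered pair gives one sum; this covers all a ≠ a'):
  -2 + 4 = 2
  -2 + 5 = 3
  -2 + 9 = 7
  4 + 5 = 9
  4 + 9 = 13
  5 + 9 = 14
Collected distinct sums: {2, 3, 7, 9, 13, 14}
|A +̂ A| = 6
(Reference bound: |A +̂ A| ≥ 2|A| - 3 for |A| ≥ 2, with |A| = 4 giving ≥ 5.)

|A +̂ A| = 6


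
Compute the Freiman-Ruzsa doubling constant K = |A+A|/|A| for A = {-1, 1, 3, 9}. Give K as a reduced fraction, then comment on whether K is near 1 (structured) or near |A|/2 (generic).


|A| = 4.
Compute A + A by enumerating all 16 pairs.
A + A = {-2, 0, 2, 4, 6, 8, 10, 12, 18}, so |A + A| = 9.
K = |A + A| / |A| = 9/4 (already in lowest terms) ≈ 2.2500.
Reference: AP of size 4 gives K = 7/4 ≈ 1.7500; a fully generic set of size 4 gives K ≈ 2.5000.

|A| = 4, |A + A| = 9, K = 9/4.


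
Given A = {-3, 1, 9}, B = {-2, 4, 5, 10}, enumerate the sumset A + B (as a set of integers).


A + B = {a + b : a ∈ A, b ∈ B}.
Enumerate all |A|·|B| = 3·4 = 12 pairs (a, b) and collect distinct sums.
a = -3: -3+-2=-5, -3+4=1, -3+5=2, -3+10=7
a = 1: 1+-2=-1, 1+4=5, 1+5=6, 1+10=11
a = 9: 9+-2=7, 9+4=13, 9+5=14, 9+10=19
Collecting distinct sums: A + B = {-5, -1, 1, 2, 5, 6, 7, 11, 13, 14, 19}
|A + B| = 11

A + B = {-5, -1, 1, 2, 5, 6, 7, 11, 13, 14, 19}


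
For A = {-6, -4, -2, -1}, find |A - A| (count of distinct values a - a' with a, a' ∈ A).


A - A = {a - a' : a, a' ∈ A}; |A| = 4.
Bounds: 2|A|-1 ≤ |A - A| ≤ |A|² - |A| + 1, i.e. 7 ≤ |A - A| ≤ 13.
Note: 0 ∈ A - A always (from a - a). The set is symmetric: if d ∈ A - A then -d ∈ A - A.
Enumerate nonzero differences d = a - a' with a > a' (then include -d):
Positive differences: {1, 2, 3, 4, 5}
Full difference set: {0} ∪ (positive diffs) ∪ (negative diffs).
|A - A| = 1 + 2·5 = 11 (matches direct enumeration: 11).

|A - A| = 11


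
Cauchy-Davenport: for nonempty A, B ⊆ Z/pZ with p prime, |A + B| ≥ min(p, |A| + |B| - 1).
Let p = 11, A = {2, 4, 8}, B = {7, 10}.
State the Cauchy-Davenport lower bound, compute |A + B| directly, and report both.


Cauchy-Davenport: |A + B| ≥ min(p, |A| + |B| - 1) for A, B nonempty in Z/pZ.
|A| = 3, |B| = 2, p = 11.
CD lower bound = min(11, 3 + 2 - 1) = min(11, 4) = 4.
Compute A + B mod 11 directly:
a = 2: 2+7=9, 2+10=1
a = 4: 4+7=0, 4+10=3
a = 8: 8+7=4, 8+10=7
A + B = {0, 1, 3, 4, 7, 9}, so |A + B| = 6.
Verify: 6 ≥ 4? Yes ✓.

CD lower bound = 4, actual |A + B| = 6.


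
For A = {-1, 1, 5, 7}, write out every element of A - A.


A - A = {a - a' : a, a' ∈ A}.
Compute a - a' for each ordered pair (a, a'):
a = -1: -1--1=0, -1-1=-2, -1-5=-6, -1-7=-8
a = 1: 1--1=2, 1-1=0, 1-5=-4, 1-7=-6
a = 5: 5--1=6, 5-1=4, 5-5=0, 5-7=-2
a = 7: 7--1=8, 7-1=6, 7-5=2, 7-7=0
Collecting distinct values (and noting 0 appears from a-a):
A - A = {-8, -6, -4, -2, 0, 2, 4, 6, 8}
|A - A| = 9

A - A = {-8, -6, -4, -2, 0, 2, 4, 6, 8}


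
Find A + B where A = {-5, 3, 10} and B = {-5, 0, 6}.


A + B = {a + b : a ∈ A, b ∈ B}.
Enumerate all |A|·|B| = 3·3 = 9 pairs (a, b) and collect distinct sums.
a = -5: -5+-5=-10, -5+0=-5, -5+6=1
a = 3: 3+-5=-2, 3+0=3, 3+6=9
a = 10: 10+-5=5, 10+0=10, 10+6=16
Collecting distinct sums: A + B = {-10, -5, -2, 1, 3, 5, 9, 10, 16}
|A + B| = 9

A + B = {-10, -5, -2, 1, 3, 5, 9, 10, 16}


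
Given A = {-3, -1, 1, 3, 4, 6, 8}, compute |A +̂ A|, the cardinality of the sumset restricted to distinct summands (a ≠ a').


Restricted sumset: A +̂ A = {a + a' : a ∈ A, a' ∈ A, a ≠ a'}.
Equivalently, take A + A and drop any sum 2a that is achievable ONLY as a + a for a ∈ A (i.e. sums representable only with equal summands).
Enumerate pairs (a, a') with a < a' (symmetric, so each unordered pair gives one sum; this covers all a ≠ a'):
  -3 + -1 = -4
  -3 + 1 = -2
  -3 + 3 = 0
  -3 + 4 = 1
  -3 + 6 = 3
  -3 + 8 = 5
  -1 + 1 = 0
  -1 + 3 = 2
  -1 + 4 = 3
  -1 + 6 = 5
  -1 + 8 = 7
  1 + 3 = 4
  1 + 4 = 5
  1 + 6 = 7
  1 + 8 = 9
  3 + 4 = 7
  3 + 6 = 9
  3 + 8 = 11
  4 + 6 = 10
  4 + 8 = 12
  6 + 8 = 14
Collected distinct sums: {-4, -2, 0, 1, 2, 3, 4, 5, 7, 9, 10, 11, 12, 14}
|A +̂ A| = 14
(Reference bound: |A +̂ A| ≥ 2|A| - 3 for |A| ≥ 2, with |A| = 7 giving ≥ 11.)

|A +̂ A| = 14


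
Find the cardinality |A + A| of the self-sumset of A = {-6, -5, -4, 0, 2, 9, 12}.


A + A = {a + a' : a, a' ∈ A}; |A| = 7.
General bounds: 2|A| - 1 ≤ |A + A| ≤ |A|(|A|+1)/2, i.e. 13 ≤ |A + A| ≤ 28.
Lower bound 2|A|-1 is attained iff A is an arithmetic progression.
Enumerate sums a + a' for a ≤ a' (symmetric, so this suffices):
a = -6: -6+-6=-12, -6+-5=-11, -6+-4=-10, -6+0=-6, -6+2=-4, -6+9=3, -6+12=6
a = -5: -5+-5=-10, -5+-4=-9, -5+0=-5, -5+2=-3, -5+9=4, -5+12=7
a = -4: -4+-4=-8, -4+0=-4, -4+2=-2, -4+9=5, -4+12=8
a = 0: 0+0=0, 0+2=2, 0+9=9, 0+12=12
a = 2: 2+2=4, 2+9=11, 2+12=14
a = 9: 9+9=18, 9+12=21
a = 12: 12+12=24
Distinct sums: {-12, -11, -10, -9, -8, -6, -5, -4, -3, -2, 0, 2, 3, 4, 5, 6, 7, 8, 9, 11, 12, 14, 18, 21, 24}
|A + A| = 25

|A + A| = 25


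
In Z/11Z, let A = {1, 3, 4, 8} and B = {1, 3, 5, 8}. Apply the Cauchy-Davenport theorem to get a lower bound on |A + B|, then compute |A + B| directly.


Cauchy-Davenport: |A + B| ≥ min(p, |A| + |B| - 1) for A, B nonempty in Z/pZ.
|A| = 4, |B| = 4, p = 11.
CD lower bound = min(11, 4 + 4 - 1) = min(11, 7) = 7.
Compute A + B mod 11 directly:
a = 1: 1+1=2, 1+3=4, 1+5=6, 1+8=9
a = 3: 3+1=4, 3+3=6, 3+5=8, 3+8=0
a = 4: 4+1=5, 4+3=7, 4+5=9, 4+8=1
a = 8: 8+1=9, 8+3=0, 8+5=2, 8+8=5
A + B = {0, 1, 2, 4, 5, 6, 7, 8, 9}, so |A + B| = 9.
Verify: 9 ≥ 7? Yes ✓.

CD lower bound = 7, actual |A + B| = 9.


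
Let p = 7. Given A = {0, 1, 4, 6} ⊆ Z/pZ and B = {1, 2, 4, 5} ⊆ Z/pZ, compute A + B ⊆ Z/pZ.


Work in Z/7Z: reduce every sum a + b modulo 7.
Enumerate all 16 pairs:
a = 0: 0+1=1, 0+2=2, 0+4=4, 0+5=5
a = 1: 1+1=2, 1+2=3, 1+4=5, 1+5=6
a = 4: 4+1=5, 4+2=6, 4+4=1, 4+5=2
a = 6: 6+1=0, 6+2=1, 6+4=3, 6+5=4
Distinct residues collected: {0, 1, 2, 3, 4, 5, 6}
|A + B| = 7 (out of 7 total residues).

A + B = {0, 1, 2, 3, 4, 5, 6}


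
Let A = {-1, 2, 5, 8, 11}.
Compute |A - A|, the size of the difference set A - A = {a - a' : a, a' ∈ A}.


A - A = {a - a' : a, a' ∈ A}; |A| = 5.
Bounds: 2|A|-1 ≤ |A - A| ≤ |A|² - |A| + 1, i.e. 9 ≤ |A - A| ≤ 21.
Note: 0 ∈ A - A always (from a - a). The set is symmetric: if d ∈ A - A then -d ∈ A - A.
Enumerate nonzero differences d = a - a' with a > a' (then include -d):
Positive differences: {3, 6, 9, 12}
Full difference set: {0} ∪ (positive diffs) ∪ (negative diffs).
|A - A| = 1 + 2·4 = 9 (matches direct enumeration: 9).

|A - A| = 9


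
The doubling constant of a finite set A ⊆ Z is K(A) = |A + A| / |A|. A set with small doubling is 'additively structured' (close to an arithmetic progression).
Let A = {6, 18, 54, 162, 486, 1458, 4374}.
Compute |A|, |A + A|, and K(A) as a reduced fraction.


|A| = 7.
Compute A + A by enumerating all 49 pairs.
A + A = {12, 24, 36, 60, 72, 108, 168, 180, 216, 324, 492, 504, 540, 648, 972, 1464, 1476, 1512, 1620, 1944, 2916, 4380, 4392, 4428, 4536, 4860, 5832, 8748}, so |A + A| = 28.
K = |A + A| / |A| = 28/7 = 4/1 ≈ 4.0000.
Reference: AP of size 7 gives K = 13/7 ≈ 1.8571; a fully generic set of size 7 gives K ≈ 4.0000.

|A| = 7, |A + A| = 28, K = 28/7 = 4/1.


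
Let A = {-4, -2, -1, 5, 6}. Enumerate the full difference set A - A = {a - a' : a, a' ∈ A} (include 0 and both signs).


A - A = {a - a' : a, a' ∈ A}.
Compute a - a' for each ordered pair (a, a'):
a = -4: -4--4=0, -4--2=-2, -4--1=-3, -4-5=-9, -4-6=-10
a = -2: -2--4=2, -2--2=0, -2--1=-1, -2-5=-7, -2-6=-8
a = -1: -1--4=3, -1--2=1, -1--1=0, -1-5=-6, -1-6=-7
a = 5: 5--4=9, 5--2=7, 5--1=6, 5-5=0, 5-6=-1
a = 6: 6--4=10, 6--2=8, 6--1=7, 6-5=1, 6-6=0
Collecting distinct values (and noting 0 appears from a-a):
A - A = {-10, -9, -8, -7, -6, -3, -2, -1, 0, 1, 2, 3, 6, 7, 8, 9, 10}
|A - A| = 17

A - A = {-10, -9, -8, -7, -6, -3, -2, -1, 0, 1, 2, 3, 6, 7, 8, 9, 10}


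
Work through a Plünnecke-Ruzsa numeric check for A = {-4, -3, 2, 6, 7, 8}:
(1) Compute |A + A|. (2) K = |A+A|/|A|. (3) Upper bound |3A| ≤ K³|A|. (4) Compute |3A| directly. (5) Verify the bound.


|A| = 6.
Step 1: Compute A + A by enumerating all 36 pairs.
A + A = {-8, -7, -6, -2, -1, 2, 3, 4, 5, 8, 9, 10, 12, 13, 14, 15, 16}, so |A + A| = 17.
Step 2: Doubling constant K = |A + A|/|A| = 17/6 = 17/6 ≈ 2.8333.
Step 3: Plünnecke-Ruzsa gives |3A| ≤ K³·|A| = (2.8333)³ · 6 ≈ 136.4722.
Step 4: Compute 3A = A + A + A directly by enumerating all triples (a,b,c) ∈ A³; |3A| = 33.
Step 5: Check 33 ≤ 136.4722? Yes ✓.

K = 17/6, Plünnecke-Ruzsa bound K³|A| ≈ 136.4722, |3A| = 33, inequality holds.


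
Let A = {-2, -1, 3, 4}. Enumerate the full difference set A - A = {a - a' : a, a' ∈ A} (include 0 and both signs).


A - A = {a - a' : a, a' ∈ A}.
Compute a - a' for each ordered pair (a, a'):
a = -2: -2--2=0, -2--1=-1, -2-3=-5, -2-4=-6
a = -1: -1--2=1, -1--1=0, -1-3=-4, -1-4=-5
a = 3: 3--2=5, 3--1=4, 3-3=0, 3-4=-1
a = 4: 4--2=6, 4--1=5, 4-3=1, 4-4=0
Collecting distinct values (and noting 0 appears from a-a):
A - A = {-6, -5, -4, -1, 0, 1, 4, 5, 6}
|A - A| = 9

A - A = {-6, -5, -4, -1, 0, 1, 4, 5, 6}


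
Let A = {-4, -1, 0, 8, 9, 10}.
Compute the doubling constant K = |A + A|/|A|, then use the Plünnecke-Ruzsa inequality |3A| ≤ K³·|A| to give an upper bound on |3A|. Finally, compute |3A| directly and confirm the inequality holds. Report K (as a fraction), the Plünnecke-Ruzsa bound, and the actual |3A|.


|A| = 6.
Step 1: Compute A + A by enumerating all 36 pairs.
A + A = {-8, -5, -4, -2, -1, 0, 4, 5, 6, 7, 8, 9, 10, 16, 17, 18, 19, 20}, so |A + A| = 18.
Step 2: Doubling constant K = |A + A|/|A| = 18/6 = 18/6 ≈ 3.0000.
Step 3: Plünnecke-Ruzsa gives |3A| ≤ K³·|A| = (3.0000)³ · 6 ≈ 162.0000.
Step 4: Compute 3A = A + A + A directly by enumerating all triples (a,b,c) ∈ A³; |3A| = 36.
Step 5: Check 36 ≤ 162.0000? Yes ✓.

K = 18/6, Plünnecke-Ruzsa bound K³|A| ≈ 162.0000, |3A| = 36, inequality holds.


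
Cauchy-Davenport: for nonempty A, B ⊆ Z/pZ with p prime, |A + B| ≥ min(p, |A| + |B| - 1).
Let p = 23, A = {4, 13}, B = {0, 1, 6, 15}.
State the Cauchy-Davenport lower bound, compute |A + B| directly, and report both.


Cauchy-Davenport: |A + B| ≥ min(p, |A| + |B| - 1) for A, B nonempty in Z/pZ.
|A| = 2, |B| = 4, p = 23.
CD lower bound = min(23, 2 + 4 - 1) = min(23, 5) = 5.
Compute A + B mod 23 directly:
a = 4: 4+0=4, 4+1=5, 4+6=10, 4+15=19
a = 13: 13+0=13, 13+1=14, 13+6=19, 13+15=5
A + B = {4, 5, 10, 13, 14, 19}, so |A + B| = 6.
Verify: 6 ≥ 5? Yes ✓.

CD lower bound = 5, actual |A + B| = 6.


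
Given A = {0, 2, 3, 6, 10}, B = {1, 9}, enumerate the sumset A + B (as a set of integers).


A + B = {a + b : a ∈ A, b ∈ B}.
Enumerate all |A|·|B| = 5·2 = 10 pairs (a, b) and collect distinct sums.
a = 0: 0+1=1, 0+9=9
a = 2: 2+1=3, 2+9=11
a = 3: 3+1=4, 3+9=12
a = 6: 6+1=7, 6+9=15
a = 10: 10+1=11, 10+9=19
Collecting distinct sums: A + B = {1, 3, 4, 7, 9, 11, 12, 15, 19}
|A + B| = 9

A + B = {1, 3, 4, 7, 9, 11, 12, 15, 19}


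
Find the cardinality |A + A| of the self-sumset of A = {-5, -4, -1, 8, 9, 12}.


A + A = {a + a' : a, a' ∈ A}; |A| = 6.
General bounds: 2|A| - 1 ≤ |A + A| ≤ |A|(|A|+1)/2, i.e. 11 ≤ |A + A| ≤ 21.
Lower bound 2|A|-1 is attained iff A is an arithmetic progression.
Enumerate sums a + a' for a ≤ a' (symmetric, so this suffices):
a = -5: -5+-5=-10, -5+-4=-9, -5+-1=-6, -5+8=3, -5+9=4, -5+12=7
a = -4: -4+-4=-8, -4+-1=-5, -4+8=4, -4+9=5, -4+12=8
a = -1: -1+-1=-2, -1+8=7, -1+9=8, -1+12=11
a = 8: 8+8=16, 8+9=17, 8+12=20
a = 9: 9+9=18, 9+12=21
a = 12: 12+12=24
Distinct sums: {-10, -9, -8, -6, -5, -2, 3, 4, 5, 7, 8, 11, 16, 17, 18, 20, 21, 24}
|A + A| = 18

|A + A| = 18


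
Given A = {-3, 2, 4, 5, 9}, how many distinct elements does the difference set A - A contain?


A - A = {a - a' : a, a' ∈ A}; |A| = 5.
Bounds: 2|A|-1 ≤ |A - A| ≤ |A|² - |A| + 1, i.e. 9 ≤ |A - A| ≤ 21.
Note: 0 ∈ A - A always (from a - a). The set is symmetric: if d ∈ A - A then -d ∈ A - A.
Enumerate nonzero differences d = a - a' with a > a' (then include -d):
Positive differences: {1, 2, 3, 4, 5, 7, 8, 12}
Full difference set: {0} ∪ (positive diffs) ∪ (negative diffs).
|A - A| = 1 + 2·8 = 17 (matches direct enumeration: 17).

|A - A| = 17


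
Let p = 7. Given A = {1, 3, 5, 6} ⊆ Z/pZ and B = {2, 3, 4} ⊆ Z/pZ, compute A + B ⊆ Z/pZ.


Work in Z/7Z: reduce every sum a + b modulo 7.
Enumerate all 12 pairs:
a = 1: 1+2=3, 1+3=4, 1+4=5
a = 3: 3+2=5, 3+3=6, 3+4=0
a = 5: 5+2=0, 5+3=1, 5+4=2
a = 6: 6+2=1, 6+3=2, 6+4=3
Distinct residues collected: {0, 1, 2, 3, 4, 5, 6}
|A + B| = 7 (out of 7 total residues).

A + B = {0, 1, 2, 3, 4, 5, 6}


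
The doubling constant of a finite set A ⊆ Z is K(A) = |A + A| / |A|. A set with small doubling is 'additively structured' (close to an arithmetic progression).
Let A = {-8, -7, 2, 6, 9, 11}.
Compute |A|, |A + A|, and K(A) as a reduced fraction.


|A| = 6.
Compute A + A by enumerating all 36 pairs.
A + A = {-16, -15, -14, -6, -5, -2, -1, 1, 2, 3, 4, 8, 11, 12, 13, 15, 17, 18, 20, 22}, so |A + A| = 20.
K = |A + A| / |A| = 20/6 = 10/3 ≈ 3.3333.
Reference: AP of size 6 gives K = 11/6 ≈ 1.8333; a fully generic set of size 6 gives K ≈ 3.5000.

|A| = 6, |A + A| = 20, K = 20/6 = 10/3.


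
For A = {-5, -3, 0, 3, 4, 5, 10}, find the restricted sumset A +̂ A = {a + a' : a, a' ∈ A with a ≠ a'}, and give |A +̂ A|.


Restricted sumset: A +̂ A = {a + a' : a ∈ A, a' ∈ A, a ≠ a'}.
Equivalently, take A + A and drop any sum 2a that is achievable ONLY as a + a for a ∈ A (i.e. sums representable only with equal summands).
Enumerate pairs (a, a') with a < a' (symmetric, so each unordered pair gives one sum; this covers all a ≠ a'):
  -5 + -3 = -8
  -5 + 0 = -5
  -5 + 3 = -2
  -5 + 4 = -1
  -5 + 5 = 0
  -5 + 10 = 5
  -3 + 0 = -3
  -3 + 3 = 0
  -3 + 4 = 1
  -3 + 5 = 2
  -3 + 10 = 7
  0 + 3 = 3
  0 + 4 = 4
  0 + 5 = 5
  0 + 10 = 10
  3 + 4 = 7
  3 + 5 = 8
  3 + 10 = 13
  4 + 5 = 9
  4 + 10 = 14
  5 + 10 = 15
Collected distinct sums: {-8, -5, -3, -2, -1, 0, 1, 2, 3, 4, 5, 7, 8, 9, 10, 13, 14, 15}
|A +̂ A| = 18
(Reference bound: |A +̂ A| ≥ 2|A| - 3 for |A| ≥ 2, with |A| = 7 giving ≥ 11.)

|A +̂ A| = 18


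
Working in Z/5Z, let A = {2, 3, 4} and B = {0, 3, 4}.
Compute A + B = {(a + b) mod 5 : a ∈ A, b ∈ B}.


Work in Z/5Z: reduce every sum a + b modulo 5.
Enumerate all 9 pairs:
a = 2: 2+0=2, 2+3=0, 2+4=1
a = 3: 3+0=3, 3+3=1, 3+4=2
a = 4: 4+0=4, 4+3=2, 4+4=3
Distinct residues collected: {0, 1, 2, 3, 4}
|A + B| = 5 (out of 5 total residues).

A + B = {0, 1, 2, 3, 4}


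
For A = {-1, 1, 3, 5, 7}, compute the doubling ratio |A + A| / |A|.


|A| = 5.
Compute A + A by enumerating all 25 pairs.
A + A = {-2, 0, 2, 4, 6, 8, 10, 12, 14}, so |A + A| = 9.
K = |A + A| / |A| = 9/5 (already in lowest terms) ≈ 1.8000.
Reference: AP of size 5 gives K = 9/5 ≈ 1.8000; a fully generic set of size 5 gives K ≈ 3.0000.

|A| = 5, |A + A| = 9, K = 9/5.


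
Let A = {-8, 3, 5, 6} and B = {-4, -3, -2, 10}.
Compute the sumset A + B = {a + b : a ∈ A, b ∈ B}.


A + B = {a + b : a ∈ A, b ∈ B}.
Enumerate all |A|·|B| = 4·4 = 16 pairs (a, b) and collect distinct sums.
a = -8: -8+-4=-12, -8+-3=-11, -8+-2=-10, -8+10=2
a = 3: 3+-4=-1, 3+-3=0, 3+-2=1, 3+10=13
a = 5: 5+-4=1, 5+-3=2, 5+-2=3, 5+10=15
a = 6: 6+-4=2, 6+-3=3, 6+-2=4, 6+10=16
Collecting distinct sums: A + B = {-12, -11, -10, -1, 0, 1, 2, 3, 4, 13, 15, 16}
|A + B| = 12

A + B = {-12, -11, -10, -1, 0, 1, 2, 3, 4, 13, 15, 16}


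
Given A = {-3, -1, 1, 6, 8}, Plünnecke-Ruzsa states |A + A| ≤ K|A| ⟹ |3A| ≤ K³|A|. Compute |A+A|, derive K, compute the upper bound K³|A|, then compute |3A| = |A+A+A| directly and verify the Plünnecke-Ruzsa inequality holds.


|A| = 5.
Step 1: Compute A + A by enumerating all 25 pairs.
A + A = {-6, -4, -2, 0, 2, 3, 5, 7, 9, 12, 14, 16}, so |A + A| = 12.
Step 2: Doubling constant K = |A + A|/|A| = 12/5 = 12/5 ≈ 2.4000.
Step 3: Plünnecke-Ruzsa gives |3A| ≤ K³·|A| = (2.4000)³ · 5 ≈ 69.1200.
Step 4: Compute 3A = A + A + A directly by enumerating all triples (a,b,c) ∈ A³; |3A| = 22.
Step 5: Check 22 ≤ 69.1200? Yes ✓.

K = 12/5, Plünnecke-Ruzsa bound K³|A| ≈ 69.1200, |3A| = 22, inequality holds.


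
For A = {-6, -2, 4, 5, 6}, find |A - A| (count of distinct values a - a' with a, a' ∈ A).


A - A = {a - a' : a, a' ∈ A}; |A| = 5.
Bounds: 2|A|-1 ≤ |A - A| ≤ |A|² - |A| + 1, i.e. 9 ≤ |A - A| ≤ 21.
Note: 0 ∈ A - A always (from a - a). The set is symmetric: if d ∈ A - A then -d ∈ A - A.
Enumerate nonzero differences d = a - a' with a > a' (then include -d):
Positive differences: {1, 2, 4, 6, 7, 8, 10, 11, 12}
Full difference set: {0} ∪ (positive diffs) ∪ (negative diffs).
|A - A| = 1 + 2·9 = 19 (matches direct enumeration: 19).

|A - A| = 19


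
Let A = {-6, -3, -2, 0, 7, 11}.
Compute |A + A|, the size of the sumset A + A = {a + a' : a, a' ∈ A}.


A + A = {a + a' : a, a' ∈ A}; |A| = 6.
General bounds: 2|A| - 1 ≤ |A + A| ≤ |A|(|A|+1)/2, i.e. 11 ≤ |A + A| ≤ 21.
Lower bound 2|A|-1 is attained iff A is an arithmetic progression.
Enumerate sums a + a' for a ≤ a' (symmetric, so this suffices):
a = -6: -6+-6=-12, -6+-3=-9, -6+-2=-8, -6+0=-6, -6+7=1, -6+11=5
a = -3: -3+-3=-6, -3+-2=-5, -3+0=-3, -3+7=4, -3+11=8
a = -2: -2+-2=-4, -2+0=-2, -2+7=5, -2+11=9
a = 0: 0+0=0, 0+7=7, 0+11=11
a = 7: 7+7=14, 7+11=18
a = 11: 11+11=22
Distinct sums: {-12, -9, -8, -6, -5, -4, -3, -2, 0, 1, 4, 5, 7, 8, 9, 11, 14, 18, 22}
|A + A| = 19

|A + A| = 19


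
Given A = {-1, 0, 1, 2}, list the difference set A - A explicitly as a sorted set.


A - A = {a - a' : a, a' ∈ A}.
Compute a - a' for each ordered pair (a, a'):
a = -1: -1--1=0, -1-0=-1, -1-1=-2, -1-2=-3
a = 0: 0--1=1, 0-0=0, 0-1=-1, 0-2=-2
a = 1: 1--1=2, 1-0=1, 1-1=0, 1-2=-1
a = 2: 2--1=3, 2-0=2, 2-1=1, 2-2=0
Collecting distinct values (and noting 0 appears from a-a):
A - A = {-3, -2, -1, 0, 1, 2, 3}
|A - A| = 7

A - A = {-3, -2, -1, 0, 1, 2, 3}


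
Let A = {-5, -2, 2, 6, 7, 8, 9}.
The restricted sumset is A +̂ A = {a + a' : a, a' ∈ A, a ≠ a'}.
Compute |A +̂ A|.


Restricted sumset: A +̂ A = {a + a' : a ∈ A, a' ∈ A, a ≠ a'}.
Equivalently, take A + A and drop any sum 2a that is achievable ONLY as a + a for a ∈ A (i.e. sums representable only with equal summands).
Enumerate pairs (a, a') with a < a' (symmetric, so each unordered pair gives one sum; this covers all a ≠ a'):
  -5 + -2 = -7
  -5 + 2 = -3
  -5 + 6 = 1
  -5 + 7 = 2
  -5 + 8 = 3
  -5 + 9 = 4
  -2 + 2 = 0
  -2 + 6 = 4
  -2 + 7 = 5
  -2 + 8 = 6
  -2 + 9 = 7
  2 + 6 = 8
  2 + 7 = 9
  2 + 8 = 10
  2 + 9 = 11
  6 + 7 = 13
  6 + 8 = 14
  6 + 9 = 15
  7 + 8 = 15
  7 + 9 = 16
  8 + 9 = 17
Collected distinct sums: {-7, -3, 0, 1, 2, 3, 4, 5, 6, 7, 8, 9, 10, 11, 13, 14, 15, 16, 17}
|A +̂ A| = 19
(Reference bound: |A +̂ A| ≥ 2|A| - 3 for |A| ≥ 2, with |A| = 7 giving ≥ 11.)

|A +̂ A| = 19


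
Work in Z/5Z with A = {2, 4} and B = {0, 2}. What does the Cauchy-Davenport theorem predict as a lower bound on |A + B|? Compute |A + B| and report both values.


Cauchy-Davenport: |A + B| ≥ min(p, |A| + |B| - 1) for A, B nonempty in Z/pZ.
|A| = 2, |B| = 2, p = 5.
CD lower bound = min(5, 2 + 2 - 1) = min(5, 3) = 3.
Compute A + B mod 5 directly:
a = 2: 2+0=2, 2+2=4
a = 4: 4+0=4, 4+2=1
A + B = {1, 2, 4}, so |A + B| = 3.
Verify: 3 ≥ 3? Yes ✓.

CD lower bound = 3, actual |A + B| = 3.


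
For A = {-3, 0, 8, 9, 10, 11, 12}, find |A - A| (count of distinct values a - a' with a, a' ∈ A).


A - A = {a - a' : a, a' ∈ A}; |A| = 7.
Bounds: 2|A|-1 ≤ |A - A| ≤ |A|² - |A| + 1, i.e. 13 ≤ |A - A| ≤ 43.
Note: 0 ∈ A - A always (from a - a). The set is symmetric: if d ∈ A - A then -d ∈ A - A.
Enumerate nonzero differences d = a - a' with a > a' (then include -d):
Positive differences: {1, 2, 3, 4, 8, 9, 10, 11, 12, 13, 14, 15}
Full difference set: {0} ∪ (positive diffs) ∪ (negative diffs).
|A - A| = 1 + 2·12 = 25 (matches direct enumeration: 25).

|A - A| = 25


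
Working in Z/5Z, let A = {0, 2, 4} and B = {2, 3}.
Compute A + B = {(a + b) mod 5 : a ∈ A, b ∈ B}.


Work in Z/5Z: reduce every sum a + b modulo 5.
Enumerate all 6 pairs:
a = 0: 0+2=2, 0+3=3
a = 2: 2+2=4, 2+3=0
a = 4: 4+2=1, 4+3=2
Distinct residues collected: {0, 1, 2, 3, 4}
|A + B| = 5 (out of 5 total residues).

A + B = {0, 1, 2, 3, 4}


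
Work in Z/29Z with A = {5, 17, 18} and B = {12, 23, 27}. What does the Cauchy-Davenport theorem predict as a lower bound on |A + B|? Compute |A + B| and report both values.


Cauchy-Davenport: |A + B| ≥ min(p, |A| + |B| - 1) for A, B nonempty in Z/pZ.
|A| = 3, |B| = 3, p = 29.
CD lower bound = min(29, 3 + 3 - 1) = min(29, 5) = 5.
Compute A + B mod 29 directly:
a = 5: 5+12=17, 5+23=28, 5+27=3
a = 17: 17+12=0, 17+23=11, 17+27=15
a = 18: 18+12=1, 18+23=12, 18+27=16
A + B = {0, 1, 3, 11, 12, 15, 16, 17, 28}, so |A + B| = 9.
Verify: 9 ≥ 5? Yes ✓.

CD lower bound = 5, actual |A + B| = 9.


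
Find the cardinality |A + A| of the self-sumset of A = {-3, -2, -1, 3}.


A + A = {a + a' : a, a' ∈ A}; |A| = 4.
General bounds: 2|A| - 1 ≤ |A + A| ≤ |A|(|A|+1)/2, i.e. 7 ≤ |A + A| ≤ 10.
Lower bound 2|A|-1 is attained iff A is an arithmetic progression.
Enumerate sums a + a' for a ≤ a' (symmetric, so this suffices):
a = -3: -3+-3=-6, -3+-2=-5, -3+-1=-4, -3+3=0
a = -2: -2+-2=-4, -2+-1=-3, -2+3=1
a = -1: -1+-1=-2, -1+3=2
a = 3: 3+3=6
Distinct sums: {-6, -5, -4, -3, -2, 0, 1, 2, 6}
|A + A| = 9

|A + A| = 9


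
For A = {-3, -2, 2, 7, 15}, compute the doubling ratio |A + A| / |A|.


|A| = 5.
Compute A + A by enumerating all 25 pairs.
A + A = {-6, -5, -4, -1, 0, 4, 5, 9, 12, 13, 14, 17, 22, 30}, so |A + A| = 14.
K = |A + A| / |A| = 14/5 (already in lowest terms) ≈ 2.8000.
Reference: AP of size 5 gives K = 9/5 ≈ 1.8000; a fully generic set of size 5 gives K ≈ 3.0000.

|A| = 5, |A + A| = 14, K = 14/5.


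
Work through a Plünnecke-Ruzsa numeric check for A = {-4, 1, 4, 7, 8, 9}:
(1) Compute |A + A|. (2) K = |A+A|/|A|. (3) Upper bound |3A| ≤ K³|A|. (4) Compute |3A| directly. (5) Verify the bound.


|A| = 6.
Step 1: Compute A + A by enumerating all 36 pairs.
A + A = {-8, -3, 0, 2, 3, 4, 5, 8, 9, 10, 11, 12, 13, 14, 15, 16, 17, 18}, so |A + A| = 18.
Step 2: Doubling constant K = |A + A|/|A| = 18/6 = 18/6 ≈ 3.0000.
Step 3: Plünnecke-Ruzsa gives |3A| ≤ K³·|A| = (3.0000)³ · 6 ≈ 162.0000.
Step 4: Compute 3A = A + A + A directly by enumerating all triples (a,b,c) ∈ A³; |3A| = 32.
Step 5: Check 32 ≤ 162.0000? Yes ✓.

K = 18/6, Plünnecke-Ruzsa bound K³|A| ≈ 162.0000, |3A| = 32, inequality holds.
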